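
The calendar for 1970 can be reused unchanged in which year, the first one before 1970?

1959

Two years share a calendar iff Jan 1 falls on the same weekday and both are leap or both are common. 1970: Jan 1 is Thursday, common year.
1969: Jan 1 Wednesday, common
1968: Jan 1 Monday, leap
1967: Jan 1 Sunday, common
1966: Jan 1 Saturday, common
1965: Jan 1 Friday, common
1964: Jan 1 Wednesday, leap
1963: Jan 1 Tuesday, common
1962: Jan 1 Monday, common
1961: Jan 1 Sunday, common
1960: Jan 1 Friday, leap
1959: Jan 1 Thursday, common
1959 matches on both conditions.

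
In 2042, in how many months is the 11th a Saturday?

Check the 11th of each month of 2042: Jan 11: Sat, Feb 11: Tue, Mar 11: Tue, Apr 11: Fri, May 11: Sun, Jun 11: Wed, Jul 11: Fri, Aug 11: Mon, Sep 11: Thu, Oct 11: Sat, Nov 11: Tue, Dec 11: Thu.
Saturday occurs in January, October — 2 months.

2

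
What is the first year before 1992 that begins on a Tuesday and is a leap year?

Jan 1 advances by 2 weekdays after a leap year and by 1 after a common year.
1992: Jan 1 is Wednesday (leap).
1991: Tuesday
1990: Monday
1989: Sunday
1988: Friday (leap)
1987: Thursday
1986: Wednesday
1985: Tuesday
1984: Sunday (leap)
1983: Saturday
1982: Friday
1981: Thursday
1980: Tuesday (leap)
1980 begins on a Tuesday and is a leap year.

1980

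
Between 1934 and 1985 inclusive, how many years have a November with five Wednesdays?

14

November has 30 days; it has five Wednesdays when Wednesday falls among the first (month-length − 28) days — i.e. when November 1 is one of Wednesday/Tuesday.
November 1 by year: 1934:Thu 1935:Fri 1936:Sun 1937:Mon 1938:Tue✓ 1939:Wed✓ 1940:Fri 1941:Sat 1942:Sun 1943:Mon 1944:Wed✓ 1945:Thu 1946:Fri 1947:Sat 1948:Mon …(22 more)… 1971:Mon 1972:Wed✓ 1973:Thu 1974:Fri 1975:Sat 1976:Mon 1977:Tue✓ 1978:Wed✓ 1979:Thu 1980:Sat 1981:Sun 1982:Mon 1983:Tue✓ 1984:Thu 1985:Fri
Years with five Wednesdays: 1938, 1939, 1944, 1949, 1950, 1955, 1960, 1961, 1966, 1967, 1972, 1977, 1978, 1983 → 14.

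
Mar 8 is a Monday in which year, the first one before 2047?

From one year to the next, a fixed date's weekday advances by 1, or by 2 when a Feb 29 lies between the two dates.
2047: March 8 is Friday.
2046: Thursday (−1)
2045: Wednesday (−1)
2044: Tuesday (−1)
2043: Sunday (−2)
2042: Saturday (−1)
2041: Friday (−1)
2040: Thursday (−1)
2039: Tuesday (−2)
2038: Monday (−1)
Mar 8 falls on a Monday in 2038.

2038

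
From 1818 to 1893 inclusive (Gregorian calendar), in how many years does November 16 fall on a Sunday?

11

Track November 16's weekday year by year (advancing +1, or +2 across a Feb 29):
  1818: Mon  1819: Tue (+1)  1820: Thu (+2)  1821: Fri (+1)  1822: Sat (+1)
  1823: Sun (+1) ✓  1824: Tue (+2)  1825: Wed (+1)  1826: Thu (+1)  1827: Fri (+1)
  1828: Sun (+2) ✓  1829: Mon (+1)  1830: Tue (+1)  1831: Wed (+1)  … (48 more years) …
  1880: Tue (+2)  1881: Wed (+1)  1882: Thu (+1)  1883: Fri (+1)  1884: Sun (+2) ✓
  1885: Mon (+1)  1886: Tue (+1)  1887: Wed (+1)  1888: Fri (+2)  1889: Sat (+1)
  1890: Sun (+1) ✓  1891: Mon (+1)  1892: Wed (+2)  1893: Thu (+1)
Sunday years: 1823, 1828, 1834, 1845, 1851, 1856, 1862, 1873, 1879, 1884, 1890 — 11 in total.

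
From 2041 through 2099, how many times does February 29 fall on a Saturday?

2

Leap years in 2041–2099: 14 of them.
Feb 29 weekday advances by 5 (mod 7) from one leap year to the next four years later (or differs when a century non-leap intervenes).
Leap-day weekdays: 2044:Mon 2048:Sat✓ 2052:Thu 2056:Tue 2060:Sun 2064:Fri 2068:Wed 2072:Mon 2076:Sat✓ 2080:Thu 2084:Tue 2088:Sun 2092:Fri 2096:Wed
Saturday: 2048, 2076 → 2.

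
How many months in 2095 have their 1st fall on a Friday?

2

Check the 1st of each month of 2095: Jan 1: Sat, Feb 1: Tue, Mar 1: Tue, Apr 1: Fri, May 1: Sun, Jun 1: Wed, Jul 1: Fri, Aug 1: Mon, Sep 1: Thu, Oct 1: Sat, Nov 1: Tue, Dec 1: Thu.
Friday occurs in April, July — 2 months.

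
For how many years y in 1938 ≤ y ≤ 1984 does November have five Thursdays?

November has 30 days; it has five Thursdays when Thursday falls among the first (month-length − 28) days — i.e. when November 1 is one of Thursday/Wednesday.
November 1 by year: 1938:Tue 1939:Wed✓ 1940:Fri 1941:Sat 1942:Sun 1943:Mon 1944:Wed✓ 1945:Thu✓ 1946:Fri 1947:Sat 1948:Mon 1949:Tue 1950:Wed✓ 1951:Thu✓ 1952:Sat …(17 more)… 1970:Sun 1971:Mon 1972:Wed✓ 1973:Thu✓ 1974:Fri 1975:Sat 1976:Mon 1977:Tue 1978:Wed✓ 1979:Thu✓ 1980:Sat 1981:Sun 1982:Mon 1983:Tue 1984:Thu✓
Years with five Thursdays: 1939, 1944, 1945, 1950, 1951, 1956, 1961, 1962, 1967, 1972, 1973, 1978, 1979, 1984 → 14.

14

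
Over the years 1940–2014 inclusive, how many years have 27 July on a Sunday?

Track 27 July's weekday year by year (advancing +1, or +2 across a Feb 29):
  1940: Sat  1941: Sun (+1) ✓  1942: Mon (+1)  1943: Tue (+1)  1944: Thu (+2)
  1945: Fri (+1)  1946: Sat (+1)  1947: Sun (+1) ✓  1948: Tue (+2)  1949: Wed (+1)
  1950: Thu (+1)  1951: Fri (+1)  1952: Sun (+2) ✓  1953: Mon (+1)  … (47 more years) …
  2001: Fri (+1)  2002: Sat (+1)  2003: Sun (+1) ✓  2004: Tue (+2)  2005: Wed (+1)
  2006: Thu (+1)  2007: Fri (+1)  2008: Sun (+2) ✓  2009: Mon (+1)  2010: Tue (+1)
  2011: Wed (+1)  2012: Fri (+2)  2013: Sat (+1)  2014: Sun (+1) ✓
Sunday years: 1941, 1947, 1952, 1958, 1969, 1975, 1980, 1986, 1997, 2003, 2008, 2014 — 12 in total.

12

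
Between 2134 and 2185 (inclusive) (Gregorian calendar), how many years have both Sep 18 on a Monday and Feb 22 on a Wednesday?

Check each year's weekday for Sep 18 and Feb 22:
  2134: Sat/Mon  2135: Sun/Tue  2136: Tue/Wed  2137: Wed/Fri  2138: Thu/Sat  2139: Fri/Sun  2140: Sun/Mon  2141: Mon/Wed ✓  2142: Tue/Thu  2143: Wed/Fri  2144: Fri/Sat  2145: Sat/Mon  2146: Sun/Tue  2147: Mon/Wed ✓  …(24 more)…  2172: Fri/Sat  2173: Sat/Mon  2174: Sun/Tue  2175: Mon/Wed ✓  2176: Wed/Thu  2177: Thu/Sat  2178: Fri/Sun  2179: Sat/Mon  2180: Mon/Tue  2181: Tue/Thu  2182: Wed/Fri  2183: Thu/Sat  2184: Sat/Sun  2185: Sun/Tue
Both conditions hold in: 2141, 2147, 2158, 2169, 2175 — 5.

5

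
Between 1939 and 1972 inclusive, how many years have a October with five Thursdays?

15

October has 31 days; it has five Thursdays when Thursday falls among the first (month-length − 28) days — i.e. when October 1 is one of Thursday/Wednesday/Tuesday.
October 1 by year: 1939:Sun 1940:Tue✓ 1941:Wed✓ 1942:Thu✓ 1943:Fri 1944:Sun 1945:Mon 1946:Tue✓ 1947:Wed✓ 1948:Fri 1949:Sat 1950:Sun 1951:Mon 1952:Wed✓ 1953:Thu✓ …(4 more)… 1958:Wed✓ 1959:Thu✓ 1960:Sat 1961:Sun 1962:Mon 1963:Tue✓ 1964:Thu✓ 1965:Fri 1966:Sat 1967:Sun 1968:Tue✓ 1969:Wed✓ 1970:Thu✓ 1971:Fri 1972:Sun
Years with five Thursdays: 1940, 1941, 1942, 1946, 1947, 1952, 1953, 1957, 1958, 1959, 1963, 1964, 1968, 1969, 1970 → 15.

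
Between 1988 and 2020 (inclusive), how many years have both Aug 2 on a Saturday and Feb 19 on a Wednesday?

3

Check each year's weekday for Aug 2 and Feb 19:
  1988: Tue/Fri  1989: Wed/Sun  1990: Thu/Mon  1991: Fri/Tue  1992: Sun/Wed  1993: Mon/Fri  1994: Tue/Sat  1995: Wed/Sun  1996: Fri/Mon  1997: Sat/Wed ✓  1998: Sun/Thu  1999: Mon/Fri  2000: Wed/Sat  2001: Thu/Mon  …(5 more)…  2007: Thu/Mon  2008: Sat/Tue  2009: Sun/Thu  2010: Mon/Fri  2011: Tue/Sat  2012: Thu/Sun  2013: Fri/Tue  2014: Sat/Wed ✓  2015: Sun/Thu  2016: Tue/Fri  2017: Wed/Sun  2018: Thu/Mon  2019: Fri/Tue  2020: Sun/Wed
Both conditions hold in: 1997, 2003, 2014 — 3.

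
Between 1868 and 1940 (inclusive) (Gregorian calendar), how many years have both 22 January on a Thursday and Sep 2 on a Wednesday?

7

Check each year's weekday for 22 January and Sep 2:
  1868: Wed/Wed  1869: Fri/Thu  1870: Sat/Fri  1871: Sun/Sat  1872: Mon/Mon  1873: Wed/Tue  1874: Thu/Wed ✓  1875: Fri/Thu  1876: Sat/Sat  1877: Mon/Sun  1878: Tue/Mon  1879: Wed/Tue  1880: Thu/Thu  1881: Sat/Fri  …(45 more)…  1927: Sat/Fri  1928: Sun/Sun  1929: Tue/Mon  1930: Wed/Tue  1931: Thu/Wed ✓  1932: Fri/Fri  1933: Sun/Sat  1934: Mon/Sun  1935: Tue/Mon  1936: Wed/Wed  1937: Fri/Thu  1938: Sat/Fri  1939: Sun/Sat  1940: Mon/Mon
Both conditions hold in: 1874, 1885, 1891, 1903, 1914, 1925, 1931 — 7.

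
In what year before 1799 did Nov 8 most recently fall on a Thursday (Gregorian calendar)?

From one year to the next, a fixed date's weekday advances by 1, or by 2 when a Feb 29 lies between the two dates.
1799: November 8 is Friday.
1798: Thursday (−1)
Nov 8 falls on a Thursday in 1798.

1798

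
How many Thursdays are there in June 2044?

5

June 2044 has 30 days and begins on Wednesday.
The first Thursday is June 2.
Thursdays fall on 2, 9, 16, 23, 30 — that's 5.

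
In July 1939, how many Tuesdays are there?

4

July 1939 has 31 days and begins on Saturday.
The first Tuesday is July 4.
Tuesdays fall on 4, 11, 18, 25 — that's 4.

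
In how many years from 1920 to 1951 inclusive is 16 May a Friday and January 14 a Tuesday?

Check each year's weekday for 16 May and January 14:
  1920: Sun/Wed  1921: Mon/Fri  1922: Tue/Sat  1923: Wed/Sun  1924: Fri/Mon  1925: Sat/Wed  1926: Sun/Thu  1927: Mon/Fri  1928: Wed/Sat  1929: Thu/Mon  1930: Fri/Tue ✓  1931: Sat/Wed  1932: Mon/Thu  1933: Tue/Sat  …(4 more)…  1938: Mon/Fri  1939: Tue/Sat  1940: Thu/Sun  1941: Fri/Tue ✓  1942: Sat/Wed  1943: Sun/Thu  1944: Tue/Fri  1945: Wed/Sun  1946: Thu/Mon  1947: Fri/Tue ✓  1948: Sun/Wed  1949: Mon/Fri  1950: Tue/Sat  1951: Wed/Sun
Both conditions hold in: 1930, 1941, 1947 — 3.

3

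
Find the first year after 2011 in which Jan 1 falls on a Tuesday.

2013

Jan 1 advances by 2 weekdays after a leap year and by 1 after a common year.
2011: Jan 1 is Saturday.
2012: Sunday (leap)
2013: Tuesday
2013 begins on a Tuesday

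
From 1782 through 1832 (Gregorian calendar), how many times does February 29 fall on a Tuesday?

1

Leap years in 1782–1832: 12 of them.
Feb 29 weekday advances by 5 (mod 7) from one leap year to the next four years later (or differs when a century non-leap intervenes).
Leap-day weekdays: 1784:Sun 1788:Fri 1792:Wed 1796:Mon 1804:Wed 1808:Mon 1812:Sat 1816:Thu 1820:Tue✓ 1824:Sun 1828:Fri 1832:Wed
Tuesday: 1820 → 1.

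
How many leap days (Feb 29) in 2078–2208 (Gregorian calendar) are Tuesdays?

Leap years in 2078–2208: 31 of them.
Feb 29 weekday advances by 5 (mod 7) from one leap year to the next four years later (or differs when a century non-leap intervenes).
Leap-day weekdays: 2080:Thu 2084:Tue✓ 2088:Sun 2092:Fri 2096:Wed 2104:Fri 2108:Wed 2112:Mon 2116:Sat 2120:Thu 2124:Tue✓ 2128:Sun 2132:Fri …(5 more)… 2156:Sun 2160:Fri 2164:Wed 2168:Mon 2172:Sat 2176:Thu 2180:Tue✓ 2184:Sun 2188:Fri 2192:Wed 2196:Mon 2204:Wed 2208:Mon
Tuesday: 2084, 2124, 2152, 2180 → 4.

4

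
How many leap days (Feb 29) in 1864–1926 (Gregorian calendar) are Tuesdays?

Leap years in 1864–1926: 15 of them.
Feb 29 weekday advances by 5 (mod 7) from one leap year to the next four years later (or differs when a century non-leap intervenes).
Leap-day weekdays: 1864:Mon 1868:Sat 1872:Thu 1876:Tue✓ 1880:Sun 1884:Fri 1888:Wed 1892:Mon 1896:Sat 1904:Mon 1908:Sat 1912:Thu 1916:Tue✓ 1920:Sun 1924:Fri
Tuesday: 1876, 1916 → 2.

2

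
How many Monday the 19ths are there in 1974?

Check the 19th of each month of 1974: Jan 19: Sat, Feb 19: Tue, Mar 19: Tue, Apr 19: Fri, May 19: Sun, Jun 19: Wed, Jul 19: Fri, Aug 19: Mon, Sep 19: Thu, Oct 19: Sat, Nov 19: Tue, Dec 19: Thu.
Monday occurs in August — 1 month.

1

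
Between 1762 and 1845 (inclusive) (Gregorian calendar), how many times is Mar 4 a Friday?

Track Mar 4's weekday year by year (advancing +1, or +2 across a Feb 29):
  1762: Thu  1763: Fri (+1) ✓  1764: Sun (+2)  1765: Mon (+1)  1766: Tue (+1)
  1767: Wed (+1)  1768: Fri (+2) ✓  1769: Sat (+1)  1770: Sun (+1)  1771: Mon (+1)
  1772: Wed (+2)  1773: Thu (+1)  1774: Fri (+1) ✓  1775: Sat (+1)  … (56 more years) …
  1832: Sun (+2)  1833: Mon (+1)  1834: Tue (+1)  1835: Wed (+1)  1836: Fri (+2) ✓
  1837: Sat (+1)  1838: Sun (+1)  1839: Mon (+1)  1840: Wed (+2)  1841: Thu (+1)
  1842: Fri (+1) ✓  1843: Sat (+1)  1844: Mon (+2)  1845: Tue (+1)
Friday years: 1763, 1768, 1774, 1785, 1791, 1796, 1803, 1808, 1814, 1825, 1831, 1836, 1842 — 13 in total.

13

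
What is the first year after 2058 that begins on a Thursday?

2060

Jan 1 advances by 2 weekdays after a leap year and by 1 after a common year.
2058: Jan 1 is Tuesday.
2059: Wednesday
2060: Thursday (leap)
2060 begins on a Thursday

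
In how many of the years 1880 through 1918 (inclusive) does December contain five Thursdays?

17

December has 31 days; it has five Thursdays when Thursday falls among the first (month-length − 28) days — i.e. when December 1 is one of Thursday/Wednesday/Tuesday.
December 1 by year: 1880:Wed✓ 1881:Thu✓ 1882:Fri 1883:Sat 1884:Mon 1885:Tue✓ 1886:Wed✓ 1887:Thu✓ 1888:Sat 1889:Sun 1890:Mon 1891:Tue✓ 1892:Thu✓ 1893:Fri 1894:Sat …(9 more)… 1904:Thu✓ 1905:Fri 1906:Sat 1907:Sun 1908:Tue✓ 1909:Wed✓ 1910:Thu✓ 1911:Fri 1912:Sun 1913:Mon 1914:Tue✓ 1915:Wed✓ 1916:Fri 1917:Sat 1918:Sun
Years with five Thursdays: 1880, 1881, 1885, 1886, 1887, 1891, 1892, 1896, 1897, 1898, 1903, 1904, 1908, 1909, 1910, 1914, 1915 → 17.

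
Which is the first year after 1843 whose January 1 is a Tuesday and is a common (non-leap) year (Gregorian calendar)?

1850

Jan 1 advances by 2 weekdays after a leap year and by 1 after a common year.
1843: Jan 1 is Sunday.
1844: Monday (leap)
1845: Wednesday
1846: Thursday
1847: Friday
1848: Saturday (leap)
1849: Monday
1850: Tuesday
1850 begins on a Tuesday and is a common year.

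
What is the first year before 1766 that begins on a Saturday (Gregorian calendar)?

Jan 1 advances by 2 weekdays after a leap year and by 1 after a common year.
1766: Jan 1 is Wednesday.
1765: Tuesday
1764: Sunday (leap)
1763: Saturday
1763 begins on a Saturday

1763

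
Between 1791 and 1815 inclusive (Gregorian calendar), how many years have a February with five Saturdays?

February has 28 days (29 in leap years); it has five Saturdays when Saturday falls among the first (month-length − 28) days — i.e. when February 1 is Saturday in a leap year (never in a common year).
February 1 by year: 1791:Tue 1792:Wed 1793:Fri 1794:Sat 1795:Sun 1796:Mon 1797:Wed 1798:Thu 1799:Fri 1800:Sat 1801:Sun 1802:Mon 1803:Tue 1804:Wed 1805:Fri 1806:Sat 1807:Sun 1808:Mon 1809:Wed 1810:Thu 1811:Fri 1812:Sat✓ 1813:Mon 1814:Tue 1815:Wed
Years with five Saturdays: 1812 → 1.

1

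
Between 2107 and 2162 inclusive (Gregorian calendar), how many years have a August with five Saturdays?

24

August has 31 days; it has five Saturdays when Saturday falls among the first (month-length − 28) days — i.e. when August 1 is one of Saturday/Friday/Thursday.
August 1 by year: 2107:Mon 2108:Wed 2109:Thu✓ 2110:Fri✓ 2111:Sat✓ 2112:Mon 2113:Tue 2114:Wed 2115:Thu✓ 2116:Sat✓ 2117:Sun 2118:Mon 2119:Tue 2120:Thu✓ 2121:Fri✓ …(26 more)… 2148:Thu✓ 2149:Fri✓ 2150:Sat✓ 2151:Sun 2152:Tue 2153:Wed 2154:Thu✓ 2155:Fri✓ 2156:Sun 2157:Mon 2158:Tue 2159:Wed 2160:Fri✓ 2161:Sat✓ 2162:Sun
Years with five Saturdays: 2109, 2110, 2111, 2115, 2116, 2120, 2121, 2122, 2126, 2127, 2132, 2133, 2137, 2138, 2139, 2143, 2144, 2148, 2149, 2150, 2154, 2155, 2160, 2161 → 24.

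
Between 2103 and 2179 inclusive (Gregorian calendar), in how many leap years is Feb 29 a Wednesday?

3

Leap years in 2103–2179: 19 of them.
Feb 29 weekday advances by 5 (mod 7) from one leap year to the next four years later (or differs when a century non-leap intervenes).
Leap-day weekdays: 2104:Fri 2108:Wed✓ 2112:Mon 2116:Sat 2120:Thu 2124:Tue 2128:Sun 2132:Fri 2136:Wed✓ 2140:Mon 2144:Sat 2148:Thu 2152:Tue 2156:Sun 2160:Fri 2164:Wed✓ 2168:Mon 2172:Sat 2176:Thu
Wednesday: 2108, 2136, 2164 → 3.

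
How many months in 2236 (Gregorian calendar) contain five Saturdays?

A month of length L has five Saturdays iff its first Saturday is on day ≤ L−28 (so day 1–3 in a 31-day month, 1–2 in a 30-day month, day 1 in a leap February).
Checking each month of 2236: Jan starts Fri (31d) ✓; Feb starts Mon (29d); Mar starts Tue (31d); Apr starts Fri (30d) ✓; May starts Sun (31d); Jun starts Wed (30d); Jul starts Fri (31d) ✓; Aug starts Mon (31d); Sep starts Thu (30d); Oct starts Sat (31d) ✓; Nov starts Tue (30d); Dec starts Thu (31d) ✓.
Five-Saturday months: January, April, July, October, December → 5.

5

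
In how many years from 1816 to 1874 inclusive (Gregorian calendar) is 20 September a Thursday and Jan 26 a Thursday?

2

Check each year's weekday for 20 September and Jan 26:
  1816: Fri/Fri  1817: Sat/Sun  1818: Sun/Mon  1819: Mon/Tue  1820: Wed/Wed  1821: Thu/Fri  1822: Fri/Sat  1823: Sat/Sun  1824: Mon/Mon  1825: Tue/Wed  1826: Wed/Thu  1827: Thu/Fri  1828: Sat/Sat  1829: Sun/Mon  …(31 more)…  1861: Fri/Sat  1862: Sat/Sun  1863: Sun/Mon  1864: Tue/Tue  1865: Wed/Thu  1866: Thu/Fri  1867: Fri/Sat  1868: Sun/Sun  1869: Mon/Tue  1870: Tue/Wed  1871: Wed/Thu  1872: Fri/Fri  1873: Sat/Sun  1874: Sun/Mon
Both conditions hold in: 1832, 1860 — 2.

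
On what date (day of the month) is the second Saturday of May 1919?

10

May 1, 1919 is a Thursday, so the first Saturday is the 3rd.
The second Saturday is 3 + 7 = 10.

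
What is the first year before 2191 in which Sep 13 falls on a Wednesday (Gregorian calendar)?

2186

From one year to the next, a fixed date's weekday advances by 1, or by 2 when a Feb 29 lies between the two dates.
2191: September 13 is Tuesday.
2190: Monday (−1)
2189: Sunday (−1)
2188: Saturday (−1)
2187: Thursday (−2)
2186: Wednesday (−1)
Sep 13 falls on a Wednesday in 2186.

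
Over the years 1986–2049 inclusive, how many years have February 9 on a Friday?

Track February 9's weekday year by year (advancing +1, or +2 across a Feb 29):
  1986: Sun  1987: Mon (+1)  1988: Tue (+1)  1989: Thu (+2)  1990: Fri (+1) ✓
  1991: Sat (+1)  1992: Sun (+1)  1993: Tue (+2)  1994: Wed (+1)  1995: Thu (+1)
  1996: Fri (+1) ✓  1997: Sun (+2)  1998: Mon (+1)  1999: Tue (+1)  … (36 more years) …
  2036: Sat (+1)  2037: Mon (+2)  2038: Tue (+1)  2039: Wed (+1)  2040: Thu (+1)
  2041: Sat (+2)  2042: Sun (+1)  2043: Mon (+1)  2044: Tue (+1)  2045: Thu (+2)
  2046: Fri (+1) ✓  2047: Sat (+1)  2048: Sun (+1)  2049: Tue (+2)
Friday years: 1990, 1996, 2001, 2007, 2018, 2024, 2029, 2035, 2046 — 9 in total.

9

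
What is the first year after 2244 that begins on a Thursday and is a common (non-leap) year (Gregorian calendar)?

Jan 1 advances by 2 weekdays after a leap year and by 1 after a common year.
2244: Jan 1 is Monday (leap).
2245: Wednesday
2246: Thursday
2246 begins on a Thursday and is a common year.

2246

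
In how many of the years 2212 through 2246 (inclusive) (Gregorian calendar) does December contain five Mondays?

December has 31 days; it has five Mondays when Monday falls among the first (month-length − 28) days — i.e. when December 1 is one of Monday/Sunday/Saturday.
December 1 by year: 2212:Tue 2213:Wed 2214:Thu 2215:Fri 2216:Sun✓ 2217:Mon✓ 2218:Tue 2219:Wed 2220:Fri 2221:Sat✓ 2222:Sun✓ 2223:Mon✓ 2224:Wed 2225:Thu 2226:Fri …(5 more)… 2232:Sat✓ 2233:Sun✓ 2234:Mon✓ 2235:Tue 2236:Thu 2237:Fri 2238:Sat✓ 2239:Sun✓ 2240:Tue 2241:Wed 2242:Thu 2243:Fri 2244:Sun✓ 2245:Mon✓ 2246:Tue
Years with five Mondays: 2216, 2217, 2221, 2222, 2223, 2227, 2228, 2232, 2233, 2234, 2238, 2239, 2244, 2245 → 14.

14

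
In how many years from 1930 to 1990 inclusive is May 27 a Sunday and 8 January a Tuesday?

0

Check each year's weekday for May 27 and 8 January:
  1930: Tue/Wed  1931: Wed/Thu  1932: Fri/Fri  1933: Sat/Sun  1934: Sun/Mon  1935: Mon/Tue  1936: Wed/Wed  1937: Thu/Fri  1938: Fri/Sat  1939: Sat/Sun  1940: Mon/Mon  1941: Tue/Wed  1942: Wed/Thu  1943: Thu/Fri  …(33 more)…  1977: Fri/Sat  1978: Sat/Sun  1979: Sun/Mon  1980: Tue/Tue  1981: Wed/Thu  1982: Thu/Fri  1983: Fri/Sat  1984: Sun/Sun  1985: Mon/Tue  1986: Tue/Wed  1987: Wed/Thu  1988: Fri/Fri  1989: Sat/Sun  1990: Sun/Mon
Both conditions hold in: no year — 0.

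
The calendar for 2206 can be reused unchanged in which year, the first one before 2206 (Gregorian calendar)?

Two years share a calendar iff Jan 1 falls on the same weekday and both are leap or both are common. 2206: Jan 1 is Wednesday, common year.
2205: Jan 1 Tuesday, common
2204: Jan 1 Sunday, leap
2203: Jan 1 Saturday, common
2202: Jan 1 Friday, common
2201: Jan 1 Thursday, common
2200: Jan 1 Wednesday, common
2200 matches on both conditions.

2200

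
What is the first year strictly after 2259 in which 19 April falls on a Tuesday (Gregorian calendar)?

From one year to the next, a fixed date's weekday advances by 1, or by 2 when a Feb 29 lies between the two dates.
2259: April 19 is Tuesday.
2260: Thursday (+2)
2261: Friday (+1)
2262: Saturday (+1)
2263: Sunday (+1)
2264: Tuesday (+2)
19 April falls on a Tuesday in 2264.

2264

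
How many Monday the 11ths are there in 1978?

Check the 11th of each month of 1978: Jan 11: Wed, Feb 11: Sat, Mar 11: Sat, Apr 11: Tue, May 11: Thu, Jun 11: Sun, Jul 11: Tue, Aug 11: Fri, Sep 11: Mon, Oct 11: Wed, Nov 11: Sat, Dec 11: Mon.
Monday occurs in September, December — 2 months.

2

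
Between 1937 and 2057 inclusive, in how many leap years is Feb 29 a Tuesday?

Leap years in 1937–2057: 30 of them.
Feb 29 weekday advances by 5 (mod 7) from one leap year to the next four years later (or differs when a century non-leap intervenes).
Leap-day weekdays: 1940:Thu 1944:Tue✓ 1948:Sun 1952:Fri 1956:Wed 1960:Mon 1964:Sat 1968:Thu 1972:Tue✓ 1976:Sun 1980:Fri 1984:Wed 1988:Mon …(4 more)… 2008:Fri 2012:Wed 2016:Mon 2020:Sat 2024:Thu 2028:Tue✓ 2032:Sun 2036:Fri 2040:Wed 2044:Mon 2048:Sat 2052:Thu 2056:Tue✓
Tuesday: 1944, 1972, 2000, 2028, 2056 → 5.

5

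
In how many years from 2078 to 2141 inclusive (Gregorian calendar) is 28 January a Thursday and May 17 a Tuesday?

Check each year's weekday for 28 January and May 17:
  2078: Fri/Tue  2079: Sat/Wed  2080: Sun/Fri  2081: Tue/Sat  2082: Wed/Sun  2083: Thu/Mon  2084: Fri/Wed  2085: Sun/Thu  2086: Mon/Fri  2087: Tue/Sat  2088: Wed/Mon  2089: Fri/Tue  2090: Sat/Wed  2091: Sun/Thu  …(36 more)…  2128: Wed/Mon  2129: Fri/Tue  2130: Sat/Wed  2131: Sun/Thu  2132: Mon/Sat  2133: Wed/Sun  2134: Thu/Mon  2135: Fri/Tue  2136: Sat/Thu  2137: Mon/Fri  2138: Tue/Sat  2139: Wed/Sun  2140: Thu/Tue ✓  2141: Sat/Wed
Both conditions hold in: 2112, 2140 — 2.

2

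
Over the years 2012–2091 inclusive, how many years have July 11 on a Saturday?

11

Track July 11's weekday year by year (advancing +1, or +2 across a Feb 29):
  2012: Wed  2013: Thu (+1)  2014: Fri (+1)  2015: Sat (+1) ✓  2016: Mon (+2)
  2017: Tue (+1)  2018: Wed (+1)  2019: Thu (+1)  2020: Sat (+2) ✓  2021: Sun (+1)
  2022: Mon (+1)  2023: Tue (+1)  2024: Thu (+2)  2025: Fri (+1)  … (52 more years) …
  2078: Mon (+1)  2079: Tue (+1)  2080: Thu (+2)  2081: Fri (+1)  2082: Sat (+1) ✓
  2083: Sun (+1)  2084: Tue (+2)  2085: Wed (+1)  2086: Thu (+1)  2087: Fri (+1)
  2088: Sun (+2)  2089: Mon (+1)  2090: Tue (+1)  2091: Wed (+1)
Saturday years: 2015, 2020, 2026, 2037, 2043, 2048, 2054, 2065, 2071, 2076, 2082 — 11 in total.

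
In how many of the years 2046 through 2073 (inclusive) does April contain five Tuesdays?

8

April has 30 days; it has five Tuesdays when Tuesday falls among the first (month-length − 28) days — i.e. when April 1 is one of Tuesday/Monday.
April 1 by year: 2046:Sun 2047:Mon✓ 2048:Wed 2049:Thu 2050:Fri 2051:Sat 2052:Mon✓ 2053:Tue✓ 2054:Wed 2055:Thu 2056:Sat 2057:Sun 2058:Mon✓ 2059:Tue✓ 2060:Thu 2061:Fri 2062:Sat 2063:Sun 2064:Tue✓ 2065:Wed 2066:Thu 2067:Fri 2068:Sun 2069:Mon✓ 2070:Tue✓ 2071:Wed 2072:Fri 2073:Sat
Years with five Tuesdays: 2047, 2052, 2053, 2058, 2059, 2064, 2069, 2070 → 8.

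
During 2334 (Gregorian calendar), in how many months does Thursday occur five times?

A month of length L has five Thursdays iff its first Thursday is on day ≤ L−28 (so day 1–3 in a 31-day month, 1–2 in a 30-day month, day 1 in a leap February).
Checking each month of 2334: Jan starts Mon (31d); Feb starts Thu (28d); Mar starts Thu (31d) ✓; Apr starts Sun (30d); May starts Tue (31d) ✓; Jun starts Fri (30d); Jul starts Sun (31d); Aug starts Wed (31d) ✓; Sep starts Sat (30d); Oct starts Mon (31d); Nov starts Thu (30d) ✓; Dec starts Sat (31d).
Five-Thursday months: March, May, August, November → 4.

4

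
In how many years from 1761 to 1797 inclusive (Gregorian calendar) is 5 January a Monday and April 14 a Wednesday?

Check each year's weekday for 5 January and April 14:
  1761: Mon/Tue  1762: Tue/Wed  1763: Wed/Thu  1764: Thu/Sat  1765: Sat/Sun  1766: Sun/Mon  1767: Mon/Tue  1768: Tue/Thu  1769: Thu/Fri  1770: Fri/Sat  1771: Sat/Sun  1772: Sun/Tue  1773: Tue/Wed  1774: Wed/Thu  …(9 more)…  1784: Mon/Wed ✓  1785: Wed/Thu  1786: Thu/Fri  1787: Fri/Sat  1788: Sat/Mon  1789: Mon/Tue  1790: Tue/Wed  1791: Wed/Thu  1792: Thu/Sat  1793: Sat/Sun  1794: Sun/Mon  1795: Mon/Tue  1796: Tue/Thu  1797: Thu/Fri
Both conditions hold in: 1784 — 1.

1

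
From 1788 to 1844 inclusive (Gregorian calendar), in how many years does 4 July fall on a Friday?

8

Track 4 July's weekday year by year (advancing +1, or +2 across a Feb 29):
  1788: Fri ✓  1789: Sat (+1)  1790: Sun (+1)  1791: Mon (+1)  1792: Wed (+2)
  1793: Thu (+1)  1794: Fri (+1) ✓  1795: Sat (+1)  1796: Mon (+2)  1797: Tue (+1)
  1798: Wed (+1)  1799: Thu (+1)  1800: Fri (+1) ✓  1801: Sat (+1)  … (29 more years) …
  1831: Mon (+1)  1832: Wed (+2)  1833: Thu (+1)  1834: Fri (+1) ✓  1835: Sat (+1)
  1836: Mon (+2)  1837: Tue (+1)  1838: Wed (+1)  1839: Thu (+1)  1840: Sat (+2)
  1841: Sun (+1)  1842: Mon (+1)  1843: Tue (+1)  1844: Thu (+2)
Friday years: 1788, 1794, 1800, 1806, 1817, 1823, 1828, 1834 — 8 in total.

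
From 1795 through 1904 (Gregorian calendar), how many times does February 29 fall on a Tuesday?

3

Leap years in 1795–1904: 26 of them.
Feb 29 weekday advances by 5 (mod 7) from one leap year to the next four years later (or differs when a century non-leap intervenes).
Leap-day weekdays: 1796:Mon 1804:Wed 1808:Mon 1812:Sat 1816:Thu 1820:Tue✓ 1824:Sun 1828:Fri 1832:Wed 1836:Mon 1840:Sat 1844:Thu 1848:Tue✓ 1852:Sun 1856:Fri 1860:Wed 1864:Mon 1868:Sat 1872:Thu 1876:Tue✓ 1880:Sun 1884:Fri 1888:Wed 1892:Mon 1896:Sat 1904:Mon
Tuesday: 1820, 1848, 1876 → 3.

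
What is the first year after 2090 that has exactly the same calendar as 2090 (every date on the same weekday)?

Two years share a calendar iff Jan 1 falls on the same weekday and both are leap or both are common. 2090: Jan 1 is Sunday, common year.
2091: Jan 1 Monday, common
2092: Jan 1 Tuesday, leap
2093: Jan 1 Thursday, common
2094: Jan 1 Friday, common
2095: Jan 1 Saturday, common
2096: Jan 1 Sunday, leap
2097: Jan 1 Tuesday, common
2098: Jan 1 Wednesday, common
2099: Jan 1 Thursday, common
2100: Jan 1 Friday, common
2101: Jan 1 Saturday, common
2102: Jan 1 Sunday, common
2102 matches on both conditions.

2102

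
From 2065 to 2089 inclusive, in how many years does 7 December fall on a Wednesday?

4

Track 7 December's weekday year by year (advancing +1, or +2 across a Feb 29):
  2065: Mon  2066: Tue (+1)  2067: Wed (+1) ✓  2068: Fri (+2)  2069: Sat (+1)
  2070: Sun (+1)  2071: Mon (+1)  2072: Wed (+2) ✓  2073: Thu (+1)  2074: Fri (+1)
  2075: Sat (+1)  2076: Mon (+2)  2077: Tue (+1)  2078: Wed (+1) ✓  2079: Thu (+1)
  2080: Sat (+2)  2081: Sun (+1)  2082: Mon (+1)  2083: Tue (+1)  2084: Thu (+2)
  2085: Fri (+1)  2086: Sat (+1)  2087: Sun (+1)  2088: Tue (+2)  2089: Wed (+1) ✓
Wednesday years: 2067, 2072, 2078, 2089 — 4 in total.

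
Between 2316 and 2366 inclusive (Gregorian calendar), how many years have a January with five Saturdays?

22

January has 31 days; it has five Saturdays when Saturday falls among the first (month-length − 28) days — i.e. when January 1 is one of Saturday/Friday/Thursday.
January 1 by year: 2316:Sat✓ 2317:Mon 2318:Tue 2319:Wed 2320:Thu✓ 2321:Sat✓ 2322:Sun 2323:Mon 2324:Tue 2325:Thu✓ 2326:Fri✓ 2327:Sat✓ 2328:Sun 2329:Tue 2330:Wed …(21 more)… 2352:Tue 2353:Thu✓ 2354:Fri✓ 2355:Sat✓ 2356:Sun 2357:Tue 2358:Wed 2359:Thu✓ 2360:Fri✓ 2361:Sun 2362:Mon 2363:Tue 2364:Wed 2365:Fri✓ 2366:Sat✓
Years with five Saturdays: 2316, 2320, 2321, 2325, 2326, 2327, 2331, 2332, 2337, 2338, 2342, 2343, 2344, 2348, 2349, 2353, 2354, 2355, 2359, 2360, 2365, 2366 → 22.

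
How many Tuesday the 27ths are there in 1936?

Check the 27th of each month of 1936: Jan 27: Mon, Feb 27: Thu, Mar 27: Fri, Apr 27: Mon, May 27: Wed, Jun 27: Sat, Jul 27: Mon, Aug 27: Thu, Sep 27: Sun, Oct 27: Tue, Nov 27: Fri, Dec 27: Sun.
Tuesday occurs in October — 1 month.

1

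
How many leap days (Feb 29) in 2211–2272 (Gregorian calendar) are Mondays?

Leap years in 2211–2272: 16 of them.
Feb 29 weekday advances by 5 (mod 7) from one leap year to the next four years later (or differs when a century non-leap intervenes).
Leap-day weekdays: 2212:Sat 2216:Thu 2220:Tue 2224:Sun 2228:Fri 2232:Wed 2236:Mon✓ 2240:Sat 2244:Thu 2248:Tue 2252:Sun 2256:Fri 2260:Wed 2264:Mon✓ 2268:Sat 2272:Thu
Monday: 2236, 2264 → 2.

2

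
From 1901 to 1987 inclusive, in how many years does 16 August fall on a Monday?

Track 16 August's weekday year by year (advancing +1, or +2 across a Feb 29):
  1901: Fri  1902: Sat (+1)  1903: Sun (+1)  1904: Tue (+2)  1905: Wed (+1)
  1906: Thu (+1)  1907: Fri (+1)  1908: Sun (+2)  1909: Mon (+1) ✓  1910: Tue (+1)
  1911: Wed (+1)  1912: Fri (+2)  1913: Sat (+1)  1914: Sun (+1)  … (59 more years) …
  1974: Fri (+1)  1975: Sat (+1)  1976: Mon (+2) ✓  1977: Tue (+1)  1978: Wed (+1)
  1979: Thu (+1)  1980: Sat (+2)  1981: Sun (+1)  1982: Mon (+1) ✓  1983: Tue (+1)
  1984: Thu (+2)  1985: Fri (+1)  1986: Sat (+1)  1987: Sun (+1)
Monday years: 1909, 1915, 1920, 1926, 1937, 1943, 1948, 1954, 1965, 1971, 1976, 1982 — 12 in total.

12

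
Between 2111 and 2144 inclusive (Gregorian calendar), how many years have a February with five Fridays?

1

February has 28 days (29 in leap years); it has five Fridays when Friday falls among the first (month-length − 28) days — i.e. when February 1 is Friday in a leap year (never in a common year).
February 1 by year: 2111:Sun 2112:Mon 2113:Wed 2114:Thu 2115:Fri 2116:Sat 2117:Mon 2118:Tue 2119:Wed 2120:Thu 2121:Sat 2122:Sun 2123:Mon 2124:Tue 2125:Thu …(4 more)… 2130:Wed 2131:Thu 2132:Fri✓ 2133:Sun 2134:Mon 2135:Tue 2136:Wed 2137:Fri 2138:Sat 2139:Sun 2140:Mon 2141:Wed 2142:Thu 2143:Fri 2144:Sat
Years with five Fridays: 2132 → 1.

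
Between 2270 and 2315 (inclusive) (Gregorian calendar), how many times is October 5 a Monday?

Track October 5's weekday year by year (advancing +1, or +2 across a Feb 29):
  2270: Wed  2271: Thu (+1)  2272: Sat (+2)  2273: Sun (+1)  2274: Mon (+1) ✓
  2275: Tue (+1)  2276: Thu (+2)  2277: Fri (+1)  2278: Sat (+1)  2279: Sun (+1)
  2280: Tue (+2)  2281: Wed (+1)  2282: Thu (+1)  2283: Fri (+1)  … (18 more years) …
  2302: Sun (+1)  2303: Mon (+1) ✓  2304: Wed (+2)  2305: Thu (+1)  2306: Fri (+1)
  2307: Sat (+1)  2308: Mon (+2) ✓  2309: Tue (+1)  2310: Wed (+1)  2311: Thu (+1)
  2312: Sat (+2)  2313: Sun (+1)  2314: Mon (+1) ✓  2315: Tue (+1)
Monday years: 2274, 2285, 2291, 2296, 2303, 2308, 2314 — 7 in total.

7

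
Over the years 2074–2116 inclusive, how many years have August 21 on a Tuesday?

7

Track August 21's weekday year by year (advancing +1, or +2 across a Feb 29):
  2074: Tue ✓  2075: Wed (+1)  2076: Fri (+2)  2077: Sat (+1)  2078: Sun (+1)
  2079: Mon (+1)  2080: Wed (+2)  2081: Thu (+1)  2082: Fri (+1)  2083: Sat (+1)
  2084: Mon (+2)  2085: Tue (+1) ✓  2086: Wed (+1)  2087: Thu (+1)  … (15 more years) …
  2103: Tue (+1) ✓  2104: Thu (+2)  2105: Fri (+1)  2106: Sat (+1)  2107: Sun (+1)
  2108: Tue (+2) ✓  2109: Wed (+1)  2110: Thu (+1)  2111: Fri (+1)  2112: Sun (+2)
  2113: Mon (+1)  2114: Tue (+1) ✓  2115: Wed (+1)  2116: Fri (+2)
Tuesday years: 2074, 2085, 2091, 2096, 2103, 2108, 2114 — 7 in total.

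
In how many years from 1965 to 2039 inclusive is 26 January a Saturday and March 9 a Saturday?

7

Check each year's weekday for 26 January and March 9:
  1965: Tue/Tue  1966: Wed/Wed  1967: Thu/Thu  1968: Fri/Sat  1969: Sun/Sun  1970: Mon/Mon  1971: Tue/Tue  1972: Wed/Thu  1973: Fri/Fri  1974: Sat/Sat ✓  1975: Sun/Sun  1976: Mon/Tue  1977: Wed/Wed  1978: Thu/Thu  …(47 more)…  2026: Mon/Mon  2027: Tue/Tue  2028: Wed/Thu  2029: Fri/Fri  2030: Sat/Sat ✓  2031: Sun/Sun  2032: Mon/Tue  2033: Wed/Wed  2034: Thu/Thu  2035: Fri/Fri  2036: Sat/Sun  2037: Mon/Mon  2038: Tue/Tue  2039: Wed/Wed
Both conditions hold in: 1974, 1985, 1991, 2002, 2013, 2019, 2030 — 7.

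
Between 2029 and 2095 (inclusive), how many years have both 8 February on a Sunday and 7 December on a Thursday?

Check each year's weekday for 8 February and 7 December:
  2029: Thu/Fri  2030: Fri/Sat  2031: Sat/Sun  2032: Sun/Tue  2033: Tue/Wed  2034: Wed/Thu  2035: Thu/Fri  2036: Fri/Sun  2037: Sun/Mon  2038: Mon/Tue  2039: Tue/Wed  2040: Wed/Fri  2041: Fri/Sat  2042: Sat/Sun  …(39 more)…  2082: Sun/Mon  2083: Mon/Tue  2084: Tue/Thu  2085: Thu/Fri  2086: Fri/Sat  2087: Sat/Sun  2088: Sun/Tue  2089: Tue/Wed  2090: Wed/Thu  2091: Thu/Fri  2092: Fri/Sun  2093: Sun/Mon  2094: Mon/Tue  2095: Tue/Wed
Both conditions hold in: no year — 0.

0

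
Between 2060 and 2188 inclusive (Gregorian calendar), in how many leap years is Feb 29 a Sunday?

Leap years in 2060–2188: 32 of them.
Feb 29 weekday advances by 5 (mod 7) from one leap year to the next four years later (or differs when a century non-leap intervenes).
Leap-day weekdays: 2060:Sun✓ 2064:Fri 2068:Wed 2072:Mon 2076:Sat 2080:Thu 2084:Tue 2088:Sun✓ 2092:Fri 2096:Wed 2104:Fri 2108:Wed 2112:Mon …(6 more)… 2140:Mon 2144:Sat 2148:Thu 2152:Tue 2156:Sun✓ 2160:Fri 2164:Wed 2168:Mon 2172:Sat 2176:Thu 2180:Tue 2184:Sun✓ 2188:Fri
Sunday: 2060, 2088, 2128, 2156, 2184 → 5.

5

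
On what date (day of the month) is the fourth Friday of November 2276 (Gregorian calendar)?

24

November 1, 2276 is a Wednesday, so the first Friday is the 3rd.
The fourth Friday is 3 + 21 = 24.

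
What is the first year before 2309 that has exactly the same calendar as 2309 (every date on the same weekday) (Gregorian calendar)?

Two years share a calendar iff Jan 1 falls on the same weekday and both are leap or both are common. 2309: Jan 1 is Friday, common year.
2308: Jan 1 Wednesday, leap
2307: Jan 1 Tuesday, common
2306: Jan 1 Monday, common
2305: Jan 1 Sunday, common
2304: Jan 1 Friday, leap
2303: Jan 1 Thursday, common
2302: Jan 1 Wednesday, common
2301: Jan 1 Tuesday, common
2300: Jan 1 Monday, common
2299: Jan 1 Sunday, common
2298: Jan 1 Saturday, common
2297: Jan 1 Friday, common
2297 matches on both conditions.

2297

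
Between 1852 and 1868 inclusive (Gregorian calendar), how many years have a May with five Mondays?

7

May has 31 days; it has five Mondays when Monday falls among the first (month-length − 28) days — i.e. when May 1 is one of Monday/Sunday/Saturday.
May 1 by year: 1852:Sat✓ 1853:Sun✓ 1854:Mon✓ 1855:Tue 1856:Thu 1857:Fri 1858:Sat✓ 1859:Sun✓ 1860:Tue 1861:Wed 1862:Thu 1863:Fri 1864:Sun✓ 1865:Mon✓ 1866:Tue 1867:Wed 1868:Fri
Years with five Mondays: 1852, 1853, 1854, 1858, 1859, 1864, 1865 → 7.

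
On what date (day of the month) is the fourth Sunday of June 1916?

June 1, 1916 is a Thursday, so the first Sunday is the 4th.
The fourth Sunday is 4 + 21 = 25.

25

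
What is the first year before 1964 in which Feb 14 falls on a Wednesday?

From one year to the next, a fixed date's weekday advances by 1, or by 2 when a Feb 29 lies between the two dates.
1964: February 14 is Friday.
1963: Thursday (−1)
1962: Wednesday (−1)
Feb 14 falls on a Wednesday in 1962.

1962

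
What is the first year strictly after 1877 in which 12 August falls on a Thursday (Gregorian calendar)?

1880

From one year to the next, a fixed date's weekday advances by 1, or by 2 when a Feb 29 lies between the two dates.
1877: August 12 is Sunday.
1878: Monday (+1)
1879: Tuesday (+1)
1880: Thursday (+2)
12 August falls on a Thursday in 1880.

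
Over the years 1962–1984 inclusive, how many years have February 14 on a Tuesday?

3

Track February 14's weekday year by year (advancing +1, or +2 across a Feb 29):
  1962: Wed  1963: Thu (+1)  1964: Fri (+1)  1965: Sun (+2)  1966: Mon (+1)
  1967: Tue (+1) ✓  1968: Wed (+1)  1969: Fri (+2)  1970: Sat (+1)  1971: Sun (+1)
  1972: Mon (+1)  1973: Wed (+2)  1974: Thu (+1)  1975: Fri (+1)  1976: Sat (+1)
  1977: Mon (+2)  1978: Tue (+1) ✓  1979: Wed (+1)  1980: Thu (+1)  1981: Sat (+2)
  1982: Sun (+1)  1983: Mon (+1)  1984: Tue (+1) ✓
Tuesday years: 1967, 1978, 1984 — 3 in total.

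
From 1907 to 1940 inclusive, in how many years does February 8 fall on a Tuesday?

Track February 8's weekday year by year (advancing +1, or +2 across a Feb 29):
  1907: Fri  1908: Sat (+1)  1909: Mon (+2)  1910: Tue (+1) ✓  1911: Wed (+1)
  1912: Thu (+1)  1913: Sat (+2)  1914: Sun (+1)  1915: Mon (+1)  1916: Tue (+1) ✓
  1917: Thu (+2)  1918: Fri (+1)  1919: Sat (+1)  1920: Sun (+1)  … (6 more years) …
  1927: Tue (+1) ✓  1928: Wed (+1)  1929: Fri (+2)  1930: Sat (+1)  1931: Sun (+1)
  1932: Mon (+1)  1933: Wed (+2)  1934: Thu (+1)  1935: Fri (+1)  1936: Sat (+1)
  1937: Mon (+2)  1938: Tue (+1) ✓  1939: Wed (+1)  1940: Thu (+1)
Tuesday years: 1910, 1916, 1921, 1927, 1938 — 5 in total.

5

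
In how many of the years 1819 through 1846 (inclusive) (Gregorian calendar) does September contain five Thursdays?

September has 30 days; it has five Thursdays when Thursday falls among the first (month-length − 28) days — i.e. when September 1 is one of Thursday/Wednesday.
September 1 by year: 1819:Wed✓ 1820:Fri 1821:Sat 1822:Sun 1823:Mon 1824:Wed✓ 1825:Thu✓ 1826:Fri 1827:Sat 1828:Mon 1829:Tue 1830:Wed✓ 1831:Thu✓ 1832:Sat 1833:Sun 1834:Mon 1835:Tue 1836:Thu✓ 1837:Fri 1838:Sat 1839:Sun 1840:Tue 1841:Wed✓ 1842:Thu✓ 1843:Fri 1844:Sun 1845:Mon 1846:Tue
Years with five Thursdays: 1819, 1824, 1825, 1830, 1831, 1836, 1841, 1842 → 8.

8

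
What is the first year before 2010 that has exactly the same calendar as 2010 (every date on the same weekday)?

Two years share a calendar iff Jan 1 falls on the same weekday and both are leap or both are common. 2010: Jan 1 is Friday, common year.
2009: Jan 1 Thursday, common
2008: Jan 1 Tuesday, leap
2007: Jan 1 Monday, common
2006: Jan 1 Sunday, common
2005: Jan 1 Saturday, common
2004: Jan 1 Thursday, leap
2003: Jan 1 Wednesday, common
2002: Jan 1 Tuesday, common
2001: Jan 1 Monday, common
2000: Jan 1 Saturday, leap
1999: Jan 1 Friday, common
1999 matches on both conditions.

1999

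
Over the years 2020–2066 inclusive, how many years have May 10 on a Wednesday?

7

Track May 10's weekday year by year (advancing +1, or +2 across a Feb 29):
  2020: Sun  2021: Mon (+1)  2022: Tue (+1)  2023: Wed (+1) ✓  2024: Fri (+2)
  2025: Sat (+1)  2026: Sun (+1)  2027: Mon (+1)  2028: Wed (+2) ✓  2029: Thu (+1)
  2030: Fri (+1)  2031: Sat (+1)  2032: Mon (+2)  2033: Tue (+1)  … (19 more years) …
  2053: Sat (+1)  2054: Sun (+1)  2055: Mon (+1)  2056: Wed (+2) ✓  2057: Thu (+1)
  2058: Fri (+1)  2059: Sat (+1)  2060: Mon (+2)  2061: Tue (+1)  2062: Wed (+1) ✓
  2063: Thu (+1)  2064: Sat (+2)  2065: Sun (+1)  2066: Mon (+1)
Wednesday years: 2023, 2028, 2034, 2045, 2051, 2056, 2062 — 7 in total.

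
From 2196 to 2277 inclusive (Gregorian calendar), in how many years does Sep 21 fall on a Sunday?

Track Sep 21's weekday year by year (advancing +1, or +2 across a Feb 29):
  2196: Wed  2197: Thu (+1)  2198: Fri (+1)  2199: Sat (+1)  2200: Sun (+1) ✓
  2201: Mon (+1)  2202: Tue (+1)  2203: Wed (+1)  2204: Fri (+2)  2205: Sat (+1)
  2206: Sun (+1) ✓  2207: Mon (+1)  2208: Wed (+2)  2209: Thu (+1)  … (54 more years) …
  2264: Wed (+2)  2265: Thu (+1)  2266: Fri (+1)  2267: Sat (+1)  2268: Mon (+2)
  2269: Tue (+1)  2270: Wed (+1)  2271: Thu (+1)  2272: Sat (+2)  2273: Sun (+1) ✓
  2274: Mon (+1)  2275: Tue (+1)  2276: Thu (+2)  2277: Fri (+1)
Sunday years: 2200, 2206, 2217, 2223, 2228, 2234, 2245, 2251, 2256, 2262, 2273 — 11 in total.

11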